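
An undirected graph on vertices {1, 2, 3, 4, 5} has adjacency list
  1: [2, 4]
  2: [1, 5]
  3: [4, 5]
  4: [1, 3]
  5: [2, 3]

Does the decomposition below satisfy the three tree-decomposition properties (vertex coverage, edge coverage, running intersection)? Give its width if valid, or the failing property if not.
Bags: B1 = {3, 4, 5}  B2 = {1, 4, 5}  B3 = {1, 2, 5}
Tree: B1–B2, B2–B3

Checking the three conditions: (i) the bags cover all of {1, 2, 3, 4, 5}; (ii) for each edge, some bag contains both endpoints; (iii) the bags containing any fixed vertex form a subtree. All hold, so the decomposition is valid with width 3 − 1 = 2.

Yes; width 2.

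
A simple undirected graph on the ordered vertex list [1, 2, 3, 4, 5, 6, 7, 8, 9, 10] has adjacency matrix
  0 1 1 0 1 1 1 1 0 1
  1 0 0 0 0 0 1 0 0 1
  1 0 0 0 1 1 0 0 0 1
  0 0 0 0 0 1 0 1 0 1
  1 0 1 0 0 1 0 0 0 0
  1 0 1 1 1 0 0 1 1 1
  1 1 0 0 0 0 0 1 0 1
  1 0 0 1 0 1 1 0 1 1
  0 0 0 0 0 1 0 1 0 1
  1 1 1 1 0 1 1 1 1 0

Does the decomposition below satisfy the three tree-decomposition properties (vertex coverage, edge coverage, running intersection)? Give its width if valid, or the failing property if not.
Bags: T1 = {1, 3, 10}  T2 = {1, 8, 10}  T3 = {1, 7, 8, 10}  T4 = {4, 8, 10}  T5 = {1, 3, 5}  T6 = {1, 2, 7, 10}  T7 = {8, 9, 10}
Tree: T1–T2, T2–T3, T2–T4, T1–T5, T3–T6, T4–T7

A tree decomposition must satisfy three properties: every vertex lies in some bag; for every edge, both endpoints lie together in some bag; and for every vertex, the bags containing it form a connected subtree. Here vertex 6 appears in no bag, so the decomposition is invalid.

No — vertex 6 appears in no bag.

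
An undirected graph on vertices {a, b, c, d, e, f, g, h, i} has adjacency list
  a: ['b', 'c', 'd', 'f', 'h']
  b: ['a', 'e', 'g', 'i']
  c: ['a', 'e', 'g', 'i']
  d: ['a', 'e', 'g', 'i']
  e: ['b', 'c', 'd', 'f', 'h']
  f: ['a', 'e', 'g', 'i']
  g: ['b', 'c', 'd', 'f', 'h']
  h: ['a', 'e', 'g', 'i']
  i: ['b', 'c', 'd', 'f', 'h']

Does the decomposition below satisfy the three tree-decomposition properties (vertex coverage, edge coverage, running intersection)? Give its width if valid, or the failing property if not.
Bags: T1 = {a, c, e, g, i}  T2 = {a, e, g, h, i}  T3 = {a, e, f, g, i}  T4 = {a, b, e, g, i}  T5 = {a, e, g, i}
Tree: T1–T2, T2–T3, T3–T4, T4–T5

A tree decomposition must satisfy three properties: every vertex lies in some bag; for every edge, both endpoints lie together in some bag; and for every vertex, the bags containing it form a connected subtree. Here vertex d appears in no bag, so the decomposition is invalid.

No — vertex d appears in no bag.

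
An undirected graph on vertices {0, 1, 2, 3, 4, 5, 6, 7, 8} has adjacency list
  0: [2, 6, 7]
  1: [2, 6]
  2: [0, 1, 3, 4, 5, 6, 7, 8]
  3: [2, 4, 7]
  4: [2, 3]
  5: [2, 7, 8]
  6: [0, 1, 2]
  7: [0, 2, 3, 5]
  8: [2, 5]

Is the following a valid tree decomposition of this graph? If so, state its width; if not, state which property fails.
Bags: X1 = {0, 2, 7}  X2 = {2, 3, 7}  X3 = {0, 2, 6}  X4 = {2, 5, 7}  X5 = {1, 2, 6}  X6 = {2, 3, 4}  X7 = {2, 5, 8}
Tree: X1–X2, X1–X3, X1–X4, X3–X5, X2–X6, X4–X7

Yes; width 2.

Checking the three conditions: (i) the bags cover all of {0, 1, 2, 3, 4, 5, 6, 7, 8}; (ii) for each edge, some bag contains both endpoints; (iii) the bags containing any fixed vertex form a subtree. All hold, so the decomposition is valid with width 3 − 1 = 2.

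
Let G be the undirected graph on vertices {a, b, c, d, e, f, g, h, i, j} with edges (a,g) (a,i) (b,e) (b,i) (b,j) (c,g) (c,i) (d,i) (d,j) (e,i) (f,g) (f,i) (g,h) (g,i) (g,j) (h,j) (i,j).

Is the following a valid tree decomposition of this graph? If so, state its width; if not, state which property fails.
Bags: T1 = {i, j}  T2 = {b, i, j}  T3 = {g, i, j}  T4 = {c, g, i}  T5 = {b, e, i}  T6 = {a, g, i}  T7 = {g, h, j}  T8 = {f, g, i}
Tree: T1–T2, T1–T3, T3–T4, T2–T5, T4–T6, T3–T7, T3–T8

A tree decomposition must satisfy three properties: every vertex lies in some bag; for every edge, both endpoints lie together in some bag; and for every vertex, the bags containing it form a connected subtree. Here vertex d appears in no bag, so the decomposition is invalid.

No — vertex d appears in no bag.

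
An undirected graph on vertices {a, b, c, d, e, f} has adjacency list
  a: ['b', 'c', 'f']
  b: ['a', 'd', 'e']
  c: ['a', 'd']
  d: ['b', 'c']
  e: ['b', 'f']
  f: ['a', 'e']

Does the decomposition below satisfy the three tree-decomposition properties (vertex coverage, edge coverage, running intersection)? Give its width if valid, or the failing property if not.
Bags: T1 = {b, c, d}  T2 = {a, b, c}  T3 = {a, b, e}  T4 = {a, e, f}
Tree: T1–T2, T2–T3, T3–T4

Yes; width 2.

Vertex coverage: the bags together contain {a, b, c, d, e, f}, the full vertex set. Edge coverage: each edge of G has both endpoints in at least one bag. Running intersection: for every vertex, the bags containing it form a connected subtree. All three properties hold, so this is a valid tree decomposition of width max|bag| − 1 = 2, and hence tw(G) ≤ 2.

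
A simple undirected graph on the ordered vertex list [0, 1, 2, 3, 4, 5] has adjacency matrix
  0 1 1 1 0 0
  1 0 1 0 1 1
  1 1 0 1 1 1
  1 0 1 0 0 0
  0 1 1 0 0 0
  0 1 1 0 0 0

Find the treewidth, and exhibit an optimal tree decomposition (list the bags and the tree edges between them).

Treewidth 2.
One such decomposition:
Bags: B1 = {0, 1, 2}  B2 = {1, 2, 5}  B3 = {0, 2, 3}  B4 = {1, 2, 4}
Tree: B1–B2, B1–B3, B2–B4

The largest bag has 3 vertices, giving width 2; this decomposition certifies tw(G) ≤ 2. Conversely, {0, 1, 2} is a clique of size 3, and the vertices of any clique must share a bag in every tree decomposition; so some bag has ≥ 3 vertices and tw(G) ≥ 2. Therefore the treewidth is 2.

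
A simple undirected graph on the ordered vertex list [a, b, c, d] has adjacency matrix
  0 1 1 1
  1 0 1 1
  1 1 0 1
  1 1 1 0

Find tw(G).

A width-3 tree decomposition is:
Bags: B1 = {a, b, c, d}
Tree: (single bag)
With just one bag of size 4, the width is 4 − 1 = 3, so tw(G) ≤ 3. On the other hand G contains the 4-clique {a, b, c, d}. A clique must lie in a single bag of any decomposition, so no decomposition can have width below 3. The upper and lower bounds meet at 3, so that is the treewidth.

3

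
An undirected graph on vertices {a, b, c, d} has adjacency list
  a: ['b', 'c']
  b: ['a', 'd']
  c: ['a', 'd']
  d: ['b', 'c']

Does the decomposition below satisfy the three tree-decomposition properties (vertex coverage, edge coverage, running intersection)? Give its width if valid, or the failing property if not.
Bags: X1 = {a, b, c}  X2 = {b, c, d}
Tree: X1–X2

Yes; width 2.

Vertex coverage: the bags together contain {a, b, c, d}, the full vertex set. Edge coverage: each edge of G has both endpoints in at least one bag. Running intersection: for every vertex, the bags containing it form a connected subtree. All three properties hold, so this is a valid tree decomposition of width max|bag| − 1 = 2, and hence tw(G) ≤ 2.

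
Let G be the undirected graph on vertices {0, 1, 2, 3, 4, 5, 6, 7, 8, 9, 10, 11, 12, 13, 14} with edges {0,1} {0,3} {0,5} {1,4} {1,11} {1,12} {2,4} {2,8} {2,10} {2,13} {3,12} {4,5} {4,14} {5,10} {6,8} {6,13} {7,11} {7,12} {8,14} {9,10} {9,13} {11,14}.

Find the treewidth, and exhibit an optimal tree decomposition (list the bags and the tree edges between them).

Treewidth 3.
One such decomposition:
Bags: B1 = {6, 8, 9, 13}  B2 = {2, 8, 9, 13}  B3 = {2, 8, 9, 10}  B4 = {2, 8, 10, 14}  B5 = {2, 4, 10, 14}  B6 = {4, 5, 10, 14}  B7 = {4, 5, 11, 14}  B8 = {1, 4, 5, 11}  B9 = {0, 1, 5, 11}  B10 = {0, 1, 7, 11}  B11 = {0, 1, 7, 12}  B12 = {0, 3, 7, 12}
Tree: B1–B2, B2–B3, B3–B4, B4–B5, B5–B6, B6–B7, B7–B8, B8–B9, B9–B10, B10–B11, B11–B12

The largest bag has 4 vertices, giving width 3; this decomposition certifies tw(G) ≤ 3. For the lower bound: the 4 vertex sets {6,9,13}, {8}, {2}, {4,5,10,14} are disjoint, each induces a connected subgraph, and every pair is joined by at least one edge of G. Contracting each set to a single vertex therefore yields K_{4} as a minor, and since treewidth is minor-monotone, tw(G) ≥ tw(K_{4}) = 3. Therefore the treewidth is 3.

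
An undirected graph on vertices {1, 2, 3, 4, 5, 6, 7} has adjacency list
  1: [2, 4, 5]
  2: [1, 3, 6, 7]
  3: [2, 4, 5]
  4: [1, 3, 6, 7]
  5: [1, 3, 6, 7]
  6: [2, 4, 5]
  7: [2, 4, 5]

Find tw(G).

A width-3 tree decomposition is:
Bags: B1 = {2, 4, 5, 7}  B2 = {2, 4, 5, 6}  B3 = {2, 3, 4, 5}  B4 = {1, 2, 4, 5}
Tree: B1–B2, B2–B3, B3–B4
Each bag holds 4 vertices, so the decomposition has width 3, which upper-bounds the treewidth. For the lower bound: the 4 vertex sets {2,7}, {5,6}, {4}, {3} are disjoint, each induces a connected subgraph, and every pair is joined by at least one edge of G. Contracting each set to a single vertex therefore yields K_{4} as a minor, and since treewidth is minor-monotone, tw(G) ≥ tw(K_{4}) = 3. Hence tw(G) = 3 exactly.

3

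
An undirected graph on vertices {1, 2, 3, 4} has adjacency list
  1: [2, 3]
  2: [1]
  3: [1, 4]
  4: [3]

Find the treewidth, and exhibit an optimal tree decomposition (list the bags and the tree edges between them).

The largest bag has 2 vertices, giving width 1; this decomposition certifies tw(G) ≤ 1. Any graph with an edge has treewidth ≥ 1, and G has the edge 1–3. Therefore the treewidth is 1.

Treewidth 1.
One such decomposition:
Bags: B1 = {1, 3}  B2 = {3, 4}  B3 = {1, 2}
Tree: B1–B2, B1–B3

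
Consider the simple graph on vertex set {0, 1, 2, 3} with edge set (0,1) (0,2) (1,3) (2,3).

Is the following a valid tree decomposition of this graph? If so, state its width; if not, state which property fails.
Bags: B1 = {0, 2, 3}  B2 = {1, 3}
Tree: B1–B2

A tree decomposition must satisfy three properties: every vertex lies in some bag; for every edge, both endpoints lie together in some bag; and for every vertex, the bags containing it form a connected subtree. Here edge (0,1) lies in no bag, so the decomposition is invalid.

No — edge (0,1) lies in no bag.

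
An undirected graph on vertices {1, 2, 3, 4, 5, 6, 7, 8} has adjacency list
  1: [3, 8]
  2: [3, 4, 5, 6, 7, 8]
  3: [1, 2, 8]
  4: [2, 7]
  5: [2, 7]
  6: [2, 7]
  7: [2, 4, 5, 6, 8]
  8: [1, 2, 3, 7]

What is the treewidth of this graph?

A width-2 tree decomposition is:
Bags: B1 = {2, 7, 8}  B2 = {2, 3, 8}  B3 = {2, 5, 7}  B4 = {2, 4, 7}  B5 = {1, 3, 8}  B6 = {2, 6, 7}
Tree: B1–B2, B1–B3, B1–B4, B2–B5, B4–B6
Each bag holds 3 vertices, so the decomposition has width 2, which upper-bounds the treewidth. Conversely, {1, 3, 8} is a clique of size 3, and the vertices of any clique must share a bag in every tree decomposition; so some bag has ≥ 3 vertices and tw(G) ≥ 2. Combining the bounds, tw(G) = 2.

2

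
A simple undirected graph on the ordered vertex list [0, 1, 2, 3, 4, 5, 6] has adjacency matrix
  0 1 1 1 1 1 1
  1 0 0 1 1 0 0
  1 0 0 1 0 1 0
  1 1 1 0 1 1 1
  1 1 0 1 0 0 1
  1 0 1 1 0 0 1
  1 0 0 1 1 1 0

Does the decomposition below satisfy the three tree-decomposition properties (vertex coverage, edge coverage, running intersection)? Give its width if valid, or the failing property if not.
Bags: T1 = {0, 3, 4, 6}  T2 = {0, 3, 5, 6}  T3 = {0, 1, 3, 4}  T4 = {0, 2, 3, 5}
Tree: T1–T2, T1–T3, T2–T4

Yes; width 3.

Every vertex of G appears in some bag (union = {0, 1, 2, 3, 4, 5, 6}); every edge is covered by a bag; and for each vertex v the set of bags containing v is connected in the bag tree. The decomposition is therefore valid. The largest bag has 4 vertices, so the width is 3.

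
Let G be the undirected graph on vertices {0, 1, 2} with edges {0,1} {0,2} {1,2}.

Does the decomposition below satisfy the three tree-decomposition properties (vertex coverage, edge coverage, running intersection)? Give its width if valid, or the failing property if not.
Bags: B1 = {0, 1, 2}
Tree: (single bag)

Yes; width 2.

Vertex coverage: the bags together contain {0, 1, 2}, the full vertex set. Edge coverage: each edge of G has both endpoints in at least one bag. Running intersection: for every vertex, the bags containing it form a connected subtree. All three properties hold, so this is a valid tree decomposition of width max|bag| − 1 = 2, and hence tw(G) ≤ 2.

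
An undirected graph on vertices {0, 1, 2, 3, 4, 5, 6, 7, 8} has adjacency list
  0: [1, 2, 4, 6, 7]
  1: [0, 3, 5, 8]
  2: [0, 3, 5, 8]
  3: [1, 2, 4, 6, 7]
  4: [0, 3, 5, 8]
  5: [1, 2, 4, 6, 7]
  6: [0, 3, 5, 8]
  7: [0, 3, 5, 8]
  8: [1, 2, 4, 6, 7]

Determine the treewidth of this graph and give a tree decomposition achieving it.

Treewidth 4.
One such decomposition:
Bags: B1 = {0, 2, 3, 5, 8}  B2 = {0, 3, 4, 5, 8}  B3 = {0, 1, 3, 5, 8}  B4 = {0, 3, 5, 6, 8}  B5 = {0, 3, 5, 7, 8}
Tree: B1–B2, B2–B3, B3–B4, B4–B5

Every bag has size at most 5, so the width is 5 − 1 = 4 and tw(G) ≤ 4. For the lower bound: the 5 vertex sets {0,2}, {4,8}, {1,5}, {3}, {6} are disjoint, each induces a connected subgraph, and every pair is joined by at least one edge of G. Contracting each set to a single vertex therefore yields K_{5} as a minor, and since treewidth is minor-monotone, tw(G) ≥ tw(K_{5}) = 4. The upper and lower bounds meet at 4, so that is the treewidth.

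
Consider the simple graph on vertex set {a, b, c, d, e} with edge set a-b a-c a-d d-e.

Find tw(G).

A width-1 tree decomposition is:
Bags: B1 = {a, b}  B2 = {a, d}  B3 = {d, e}  B4 = {a, c}
Tree: B1–B2, B2–B3, B1–B4
Each bag holds 2 vertices, so the decomposition has width 1, which upper-bounds the treewidth. G has an edge, so its treewidth is at least 1. The upper and lower bounds meet at 1, so that is the treewidth.

1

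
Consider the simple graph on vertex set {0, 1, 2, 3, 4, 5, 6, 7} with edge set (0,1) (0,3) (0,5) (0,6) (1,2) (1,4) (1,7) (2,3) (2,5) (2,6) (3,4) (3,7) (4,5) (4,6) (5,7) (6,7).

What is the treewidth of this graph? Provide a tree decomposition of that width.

Treewidth 4.
One optimal decomposition is:
Bags: B1 = {1, 2, 3, 5, 6}  B2 = {0, 1, 3, 5, 6}  B3 = {1, 3, 4, 5, 6}  B4 = {1, 3, 5, 6, 7}
Tree: B1–B2, B2–B3, B3–B4

Each bag holds 5 vertices, so the decomposition has width 4, which upper-bounds the treewidth. For the lower bound: the 5 vertex sets {2,5}, {0,6}, {3,4}, {1}, {7} are disjoint, each induces a connected subgraph, and every pair is joined by at least one edge of G. Contracting each set to a single vertex therefore yields K_{5} as a minor, and since treewidth is minor-monotone, tw(G) ≥ tw(K_{5}) = 4. Therefore the treewidth is 4.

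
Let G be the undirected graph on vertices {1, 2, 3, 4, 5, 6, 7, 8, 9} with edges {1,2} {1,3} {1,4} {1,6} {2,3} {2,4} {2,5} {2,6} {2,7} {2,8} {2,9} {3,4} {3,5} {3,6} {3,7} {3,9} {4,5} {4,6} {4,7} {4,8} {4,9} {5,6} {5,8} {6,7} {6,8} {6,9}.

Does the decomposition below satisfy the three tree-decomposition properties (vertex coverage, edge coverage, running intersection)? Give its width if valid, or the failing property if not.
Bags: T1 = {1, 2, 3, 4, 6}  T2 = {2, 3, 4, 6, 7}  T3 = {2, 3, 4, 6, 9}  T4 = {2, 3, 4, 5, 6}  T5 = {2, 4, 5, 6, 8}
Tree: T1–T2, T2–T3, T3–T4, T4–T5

Yes; width 4.

Every vertex of G appears in some bag (union = {1, 2, 3, 4, 5, 6, 7, 8, 9}); every edge is covered by a bag; and for each vertex v the set of bags containing v is connected in the bag tree. The decomposition is therefore valid. The largest bag has 5 vertices, so the width is 4.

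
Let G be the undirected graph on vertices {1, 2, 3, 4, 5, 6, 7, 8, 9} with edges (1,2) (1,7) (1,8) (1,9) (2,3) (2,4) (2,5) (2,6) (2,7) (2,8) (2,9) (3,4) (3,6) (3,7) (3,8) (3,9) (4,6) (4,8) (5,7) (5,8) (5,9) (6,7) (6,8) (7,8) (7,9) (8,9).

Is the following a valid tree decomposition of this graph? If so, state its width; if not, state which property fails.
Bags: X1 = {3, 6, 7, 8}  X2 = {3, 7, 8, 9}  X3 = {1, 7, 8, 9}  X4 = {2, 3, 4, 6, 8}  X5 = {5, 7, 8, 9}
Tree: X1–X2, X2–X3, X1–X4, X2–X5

A tree decomposition must satisfy three properties: every vertex lies in some bag; for every edge, both endpoints lie together in some bag; and for every vertex, the bags containing it form a connected subtree. Here edge (2,7) lies in no bag, so the decomposition is invalid.

No — edge (2,7) lies in no bag.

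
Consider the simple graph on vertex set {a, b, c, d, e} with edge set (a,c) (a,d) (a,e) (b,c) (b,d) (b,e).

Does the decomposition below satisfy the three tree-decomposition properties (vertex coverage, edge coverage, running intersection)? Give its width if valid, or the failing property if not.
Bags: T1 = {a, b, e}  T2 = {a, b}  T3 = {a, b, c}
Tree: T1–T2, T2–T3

No — vertex d appears in no bag.

A tree decomposition must satisfy three properties: every vertex lies in some bag; for every edge, both endpoints lie together in some bag; and for every vertex, the bags containing it form a connected subtree. Here vertex d appears in no bag, so the decomposition is invalid.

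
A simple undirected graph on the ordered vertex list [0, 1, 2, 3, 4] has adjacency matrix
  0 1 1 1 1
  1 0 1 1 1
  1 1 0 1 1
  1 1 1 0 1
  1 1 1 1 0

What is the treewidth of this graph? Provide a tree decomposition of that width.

Treewidth 4.
Bags: B1 = {0, 1, 2, 3, 4}
Tree: (single bag)

With just one bag of size 5, the width is 5 − 1 = 4, so tw(G) ≤ 4. Conversely, {0, 1, 2, 3, 4} is a clique of size 5, and the vertices of any clique must share a bag in every tree decomposition; so some bag has ≥ 5 vertices and tw(G) ≥ 4. Therefore the treewidth is 4.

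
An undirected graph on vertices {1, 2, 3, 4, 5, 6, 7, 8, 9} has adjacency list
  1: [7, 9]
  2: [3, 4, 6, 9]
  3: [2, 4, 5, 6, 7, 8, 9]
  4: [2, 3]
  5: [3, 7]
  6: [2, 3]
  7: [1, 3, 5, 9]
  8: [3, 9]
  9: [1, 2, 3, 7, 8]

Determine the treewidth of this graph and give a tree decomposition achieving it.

Every bag has size at most 3, so the width is 3 − 1 = 2 and tw(G) ≤ 2. On the other hand G contains the 3-clique {1, 7, 9}. A clique must lie in a single bag of any decomposition, so no decomposition can have width below 2. Therefore the treewidth is 2.

Treewidth 2.
Bags: B1 = {2, 3, 4}  B2 = {2, 3, 9}  B3 = {3, 7, 9}  B4 = {3, 5, 7}  B5 = {2, 3, 6}  B6 = {1, 7, 9}  B7 = {3, 8, 9}
Tree: B1–B2, B2–B3, B3–B4, B2–B5, B3–B6, B3–B7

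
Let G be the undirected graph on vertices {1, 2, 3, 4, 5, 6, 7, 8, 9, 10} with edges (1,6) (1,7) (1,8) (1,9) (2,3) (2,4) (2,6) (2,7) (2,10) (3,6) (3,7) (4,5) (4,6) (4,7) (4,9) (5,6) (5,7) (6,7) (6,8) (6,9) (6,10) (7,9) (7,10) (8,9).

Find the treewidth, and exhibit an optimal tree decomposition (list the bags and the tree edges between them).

Treewidth 3.
One optimal decomposition is:
Bags: B1 = {4, 6, 7, 9}  B2 = {2, 4, 6, 7}  B3 = {4, 5, 6, 7}  B4 = {2, 3, 6, 7}  B5 = {1, 6, 7, 9}  B6 = {2, 6, 7, 10}  B7 = {1, 6, 8, 9}
Tree: B1–B2, B1–B3, B2–B4, B1–B5, B4–B6, B5–B7

The largest bag has 4 vertices, giving width 3; this decomposition certifies tw(G) ≤ 3. Conversely, {1, 6, 8, 9} is a clique of size 4, and the vertices of any clique must share a bag in every tree decomposition; so some bag has ≥ 4 vertices and tw(G) ≥ 3. Therefore the treewidth is 3.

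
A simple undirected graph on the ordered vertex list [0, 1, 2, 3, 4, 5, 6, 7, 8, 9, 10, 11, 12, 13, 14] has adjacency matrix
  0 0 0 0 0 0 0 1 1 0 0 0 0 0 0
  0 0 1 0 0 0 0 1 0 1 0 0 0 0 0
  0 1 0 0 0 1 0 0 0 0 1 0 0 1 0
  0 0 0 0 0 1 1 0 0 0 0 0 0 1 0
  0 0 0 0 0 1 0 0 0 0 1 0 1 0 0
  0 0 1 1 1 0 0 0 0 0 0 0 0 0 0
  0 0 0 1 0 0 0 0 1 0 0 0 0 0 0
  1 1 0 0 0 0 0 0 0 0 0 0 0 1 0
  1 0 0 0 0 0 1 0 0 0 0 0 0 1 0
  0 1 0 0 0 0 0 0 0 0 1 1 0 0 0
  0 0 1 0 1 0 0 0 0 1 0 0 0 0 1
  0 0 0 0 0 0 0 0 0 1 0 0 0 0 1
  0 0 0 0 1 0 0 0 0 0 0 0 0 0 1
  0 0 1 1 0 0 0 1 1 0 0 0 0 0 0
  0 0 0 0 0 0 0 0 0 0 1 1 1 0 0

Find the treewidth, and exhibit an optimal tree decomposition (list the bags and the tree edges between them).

The largest bag has 4 vertices, giving width 3; this decomposition certifies tw(G) ≤ 3. For the lower bound: the 4 vertex sets {0,6,8}, {3}, {13}, {1,2,5,7} are disjoint, each induces a connected subgraph, and every pair is joined by at least one edge of G. Contracting each set to a single vertex therefore yields K_{4} as a minor, and since treewidth is minor-monotone, tw(G) ≥ tw(K_{4}) = 3. Hence tw(G) = 3 exactly.

Treewidth 3.
One such decomposition:
Bags: B1 = {0, 3, 6, 8}  B2 = {0, 3, 8, 13}  B3 = {0, 3, 7, 13}  B4 = {3, 5, 7, 13}  B5 = {2, 5, 7, 13}  B6 = {1, 2, 5, 7}  B7 = {1, 2, 4, 5}  B8 = {1, 2, 4, 10}  B9 = {1, 4, 9, 10}  B10 = {4, 9, 10, 12}  B11 = {9, 10, 12, 14}  B12 = {9, 11, 12, 14}
Tree: B1–B2, B2–B3, B3–B4, B4–B5, B5–B6, B6–B7, B7–B8, B8–B9, B9–B10, B10–B11, B11–B12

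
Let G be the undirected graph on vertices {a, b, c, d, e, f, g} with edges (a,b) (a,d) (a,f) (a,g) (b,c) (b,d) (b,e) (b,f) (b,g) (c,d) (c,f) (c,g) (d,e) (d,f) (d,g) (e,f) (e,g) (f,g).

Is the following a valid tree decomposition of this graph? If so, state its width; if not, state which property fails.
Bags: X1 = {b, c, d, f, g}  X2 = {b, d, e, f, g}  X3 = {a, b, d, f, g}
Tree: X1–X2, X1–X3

Checking the three conditions: (i) the bags cover all of {a, b, c, d, e, f, g}; (ii) for each edge, some bag contains both endpoints; (iii) the bags containing any fixed vertex form a subtree. All hold, so the decomposition is valid with width 5 − 1 = 4.

Yes; width 4.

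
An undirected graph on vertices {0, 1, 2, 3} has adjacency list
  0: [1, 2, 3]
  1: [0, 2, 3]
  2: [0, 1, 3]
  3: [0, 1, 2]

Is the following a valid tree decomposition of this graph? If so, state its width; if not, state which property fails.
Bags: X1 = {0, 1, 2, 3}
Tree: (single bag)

Yes; width 3.

Checking the three conditions: (i) the bags cover all of {0, 1, 2, 3}; (ii) for each edge, some bag contains both endpoints; (iii) the bags containing any fixed vertex form a subtree. All hold, so the decomposition is valid with width 4 − 1 = 3.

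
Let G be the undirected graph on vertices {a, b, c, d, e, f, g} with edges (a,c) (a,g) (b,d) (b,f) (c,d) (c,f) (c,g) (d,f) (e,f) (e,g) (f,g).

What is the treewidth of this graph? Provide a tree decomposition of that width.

Each bag holds 3 vertices, so the decomposition has width 2, which upper-bounds the treewidth. Conversely, {a, c, g} is a clique of size 3, and the vertices of any clique must share a bag in every tree decomposition; so some bag has ≥ 3 vertices and tw(G) ≥ 2. Hence tw(G) = 2 exactly.

Treewidth 2.
One such decomposition:
Bags: B1 = {c, f, g}  B2 = {e, f, g}  B3 = {c, d, f}  B4 = {a, c, g}  B5 = {b, d, f}
Tree: B1–B2, B1–B3, B1–B4, B3–B5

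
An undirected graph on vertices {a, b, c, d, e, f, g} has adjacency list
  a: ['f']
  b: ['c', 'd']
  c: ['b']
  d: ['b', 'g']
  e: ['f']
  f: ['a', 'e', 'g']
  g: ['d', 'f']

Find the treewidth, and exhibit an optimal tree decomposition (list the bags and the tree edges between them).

Treewidth 1.
One optimal decomposition is:
Bags: B1 = {b, d}  B2 = {d, g}  B3 = {f, g}  B4 = {a, f}  B5 = {b, c}  B6 = {e, f}
Tree: B1–B2, B2–B3, B3–B4, B1–B5, B4–B6

The largest bag has 2 vertices, giving width 1; this decomposition certifies tw(G) ≤ 1. G has an edge, so its treewidth is at least 1. Combining the bounds, tw(G) = 1.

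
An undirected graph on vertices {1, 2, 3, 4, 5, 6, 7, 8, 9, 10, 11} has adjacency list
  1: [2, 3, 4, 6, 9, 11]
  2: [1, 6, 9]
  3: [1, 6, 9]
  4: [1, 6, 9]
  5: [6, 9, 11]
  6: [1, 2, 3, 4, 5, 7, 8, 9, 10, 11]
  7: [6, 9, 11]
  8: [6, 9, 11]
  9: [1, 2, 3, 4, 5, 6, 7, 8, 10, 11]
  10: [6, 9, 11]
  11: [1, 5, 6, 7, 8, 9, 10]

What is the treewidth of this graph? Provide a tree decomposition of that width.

Every bag has size at most 4, so the width is 4 − 1 = 3 and tw(G) ≤ 3. For the lower bound, the 4 vertices {1, 6, 9, 11} are pairwise adjacent, and any tree decomposition puts a clique entirely inside one bag — forcing width ≥ 3. Therefore the treewidth is 3.

Treewidth 3.
One optimal decomposition is:
Bags: B1 = {6, 7, 9, 11}  B2 = {6, 9, 10, 11}  B3 = {6, 8, 9, 11}  B4 = {5, 6, 9, 11}  B5 = {1, 6, 9, 11}  B6 = {1, 3, 6, 9}  B7 = {1, 4, 6, 9}  B8 = {1, 2, 6, 9}
Tree: B1–B2, B2–B3, B3–B4, B2–B5, B5–B6, B6–B7, B6–B8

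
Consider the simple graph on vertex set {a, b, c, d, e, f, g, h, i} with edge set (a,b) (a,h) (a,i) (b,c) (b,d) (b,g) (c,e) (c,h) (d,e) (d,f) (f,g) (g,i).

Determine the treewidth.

A width-3 tree decomposition is:
Bags: B1 = {c, d, e, f}  B2 = {b, c, d, f}  B3 = {b, c, f, g}  B4 = {b, c, g, h}  B5 = {a, b, g, h}  B6 = {a, g, h, i}
Tree: B1–B2, B2–B3, B3–B4, B4–B5, B5–B6
Every bag has size at most 4, so the width is 4 − 1 = 3 and tw(G) ≤ 3. For the lower bound: the 4 vertex sets {d,e,f}, {c}, {b}, {a,g,h,i} are disjoint, each induces a connected subgraph, and every pair is joined by at least one edge of G. Contracting each set to a single vertex therefore yields K_{4} as a minor, and since treewidth is minor-monotone, tw(G) ≥ tw(K_{4}) = 3. Hence tw(G) = 3 exactly.

3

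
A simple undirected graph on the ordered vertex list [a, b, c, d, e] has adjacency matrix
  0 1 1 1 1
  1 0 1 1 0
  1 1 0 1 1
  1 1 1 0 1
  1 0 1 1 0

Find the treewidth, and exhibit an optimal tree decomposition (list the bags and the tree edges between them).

Each bag holds 4 vertices, so the decomposition has width 3, which upper-bounds the treewidth. Conversely, {a, c, d, e} is a clique of size 4, and the vertices of any clique must share a bag in every tree decomposition; so some bag has ≥ 4 vertices and tw(G) ≥ 3. Combining the bounds, tw(G) = 3.

Treewidth 3.
One optimal decomposition is:
Bags: B1 = {a, c, d, e}  B2 = {a, b, c, d}
Tree: B1–B2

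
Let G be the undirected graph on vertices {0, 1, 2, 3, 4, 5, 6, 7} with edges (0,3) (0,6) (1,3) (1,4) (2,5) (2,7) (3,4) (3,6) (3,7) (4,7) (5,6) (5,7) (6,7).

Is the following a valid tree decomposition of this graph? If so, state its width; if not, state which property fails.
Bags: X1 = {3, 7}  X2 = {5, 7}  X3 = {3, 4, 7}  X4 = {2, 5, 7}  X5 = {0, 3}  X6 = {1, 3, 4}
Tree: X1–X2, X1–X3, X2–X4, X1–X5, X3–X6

No — vertex 6 appears in no bag.

A tree decomposition must satisfy three properties: every vertex lies in some bag; for every edge, both endpoints lie together in some bag; and for every vertex, the bags containing it form a connected subtree. Here vertex 6 appears in no bag, so the decomposition is invalid.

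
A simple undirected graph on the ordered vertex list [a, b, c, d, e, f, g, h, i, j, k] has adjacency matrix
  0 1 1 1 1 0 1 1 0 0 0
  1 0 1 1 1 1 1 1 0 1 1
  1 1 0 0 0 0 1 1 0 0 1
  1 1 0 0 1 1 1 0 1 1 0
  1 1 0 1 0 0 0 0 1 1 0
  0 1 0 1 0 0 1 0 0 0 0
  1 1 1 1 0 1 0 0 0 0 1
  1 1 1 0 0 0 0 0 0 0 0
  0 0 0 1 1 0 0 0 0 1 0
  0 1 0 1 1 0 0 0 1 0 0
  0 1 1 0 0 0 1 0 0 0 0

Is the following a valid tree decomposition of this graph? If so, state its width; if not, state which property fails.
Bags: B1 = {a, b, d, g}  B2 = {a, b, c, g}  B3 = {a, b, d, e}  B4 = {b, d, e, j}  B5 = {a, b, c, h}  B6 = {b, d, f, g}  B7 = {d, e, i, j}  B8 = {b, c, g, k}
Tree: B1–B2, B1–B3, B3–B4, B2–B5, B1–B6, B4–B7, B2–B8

Yes; width 3.

Vertex coverage: the bags together contain {a, b, c, d, e, f, g, h, i, j, k}, the full vertex set. Edge coverage: each edge of G has both endpoints in at least one bag. Running intersection: for every vertex, the bags containing it form a connected subtree. All three properties hold, so this is a valid tree decomposition of width max|bag| − 1 = 3, and hence tw(G) ≤ 3.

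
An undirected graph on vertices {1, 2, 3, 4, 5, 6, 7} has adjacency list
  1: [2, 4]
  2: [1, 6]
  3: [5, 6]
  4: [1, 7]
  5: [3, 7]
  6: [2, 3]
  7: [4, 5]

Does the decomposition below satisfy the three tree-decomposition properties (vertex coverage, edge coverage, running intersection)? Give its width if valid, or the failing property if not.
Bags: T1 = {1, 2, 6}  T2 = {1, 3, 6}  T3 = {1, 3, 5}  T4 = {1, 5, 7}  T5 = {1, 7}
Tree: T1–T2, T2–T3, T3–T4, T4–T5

No — vertex 4 appears in no bag.

A tree decomposition must satisfy three properties: every vertex lies in some bag; for every edge, both endpoints lie together in some bag; and for every vertex, the bags containing it form a connected subtree. Here vertex 4 appears in no bag, so the decomposition is invalid.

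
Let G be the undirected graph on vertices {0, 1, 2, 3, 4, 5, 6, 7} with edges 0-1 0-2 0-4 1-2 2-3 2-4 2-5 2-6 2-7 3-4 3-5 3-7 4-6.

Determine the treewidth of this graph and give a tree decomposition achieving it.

Treewidth 2.
One optimal decomposition is:
Bags: B1 = {0, 2, 4}  B2 = {2, 3, 4}  B3 = {2, 3, 7}  B4 = {2, 3, 5}  B5 = {0, 1, 2}  B6 = {2, 4, 6}
Tree: B1–B2, B2–B3, B3–B4, B1–B5, B1–B6

The largest bag has 3 vertices, giving width 2; this decomposition certifies tw(G) ≤ 2. Conversely, {0, 1, 2} is a clique of size 3, and the vertices of any clique must share a bag in every tree decomposition; so some bag has ≥ 3 vertices and tw(G) ≥ 2. Hence tw(G) = 2 exactly.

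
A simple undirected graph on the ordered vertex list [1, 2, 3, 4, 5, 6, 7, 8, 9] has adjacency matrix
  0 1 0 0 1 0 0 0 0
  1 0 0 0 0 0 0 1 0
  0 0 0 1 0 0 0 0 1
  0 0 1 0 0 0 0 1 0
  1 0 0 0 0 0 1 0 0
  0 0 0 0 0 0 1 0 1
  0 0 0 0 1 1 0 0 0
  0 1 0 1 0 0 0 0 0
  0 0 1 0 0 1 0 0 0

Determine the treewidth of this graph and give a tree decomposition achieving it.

Treewidth 2.
One optimal decomposition is:
Bags: B1 = {2, 4, 8}  B2 = {1, 2, 4}  B3 = {1, 4, 5}  B4 = {4, 5, 7}  B5 = {4, 6, 7}  B6 = {4, 6, 9}  B7 = {3, 4, 9}
Tree: B1–B2, B2–B3, B3–B4, B4–B5, B5–B6, B6–B7

The largest bag has 3 vertices, giving width 2; this decomposition certifies tw(G) ≤ 2. For the lower bound, G contains the cycle 4–8–2–1–5–7–6–9–3–4, so G is not a forest; only forests have treewidth ≤ 1, hence tw(G) ≥ 2. The upper and lower bounds meet at 2, so that is the treewidth.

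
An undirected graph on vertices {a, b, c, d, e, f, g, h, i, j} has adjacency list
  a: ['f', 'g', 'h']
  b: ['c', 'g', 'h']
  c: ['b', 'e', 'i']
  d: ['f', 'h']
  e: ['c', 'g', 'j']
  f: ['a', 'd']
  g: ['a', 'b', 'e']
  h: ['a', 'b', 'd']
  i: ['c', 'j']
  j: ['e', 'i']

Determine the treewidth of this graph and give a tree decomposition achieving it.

Each bag holds 3 vertices, so the decomposition has width 2, which upper-bounds the treewidth. The edges i–j–e–c–i form a cycle, so G is not a tree and its treewidth is at least 2. Hence tw(G) = 2 exactly.

Treewidth 2.
Bags: B1 = {c, i, j}  B2 = {c, e, j}  B3 = {b, c, e}  B4 = {b, e, g}  B5 = {b, g, h}  B6 = {a, g, h}  B7 = {a, d, h}  B8 = {a, d, f}
Tree: B1–B2, B2–B3, B3–B4, B4–B5, B5–B6, B6–B7, B7–B8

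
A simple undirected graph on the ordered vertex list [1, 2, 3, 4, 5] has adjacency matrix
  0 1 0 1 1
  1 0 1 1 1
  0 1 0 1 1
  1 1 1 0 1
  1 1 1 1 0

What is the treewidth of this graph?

3

A width-3 tree decomposition is:
Bags: B1 = {2, 3, 4, 5}  B2 = {1, 2, 4, 5}
Tree: B1–B2
Each bag holds 4 vertices, so the decomposition has width 3, which upper-bounds the treewidth. On the other hand G contains the 4-clique {1, 2, 4, 5}. A clique must lie in a single bag of any decomposition, so no decomposition can have width below 3. Hence tw(G) = 3 exactly.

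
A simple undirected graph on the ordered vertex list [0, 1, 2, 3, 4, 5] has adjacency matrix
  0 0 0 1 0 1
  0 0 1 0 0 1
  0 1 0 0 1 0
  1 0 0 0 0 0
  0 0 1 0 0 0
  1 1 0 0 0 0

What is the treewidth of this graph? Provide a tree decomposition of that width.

Treewidth 1.
One such decomposition:
Bags: B1 = {2, 4}  B2 = {1, 2}  B3 = {1, 5}  B4 = {0, 5}  B5 = {0, 3}
Tree: B1–B2, B2–B3, B3–B4, B4–B5

Every bag has size at most 2, so the width is 2 − 1 = 1 and tw(G) ≤ 1. Any graph with an edge has treewidth ≥ 1, and G has the edge 4–2. The upper and lower bounds meet at 1, so that is the treewidth.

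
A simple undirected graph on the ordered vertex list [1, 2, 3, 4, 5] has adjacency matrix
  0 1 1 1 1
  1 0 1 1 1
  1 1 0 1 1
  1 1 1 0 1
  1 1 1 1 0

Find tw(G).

A width-4 tree decomposition is:
Bags: B1 = {1, 2, 3, 4, 5}
Tree: (single bag)
A single bag containing all 5 vertices is trivially a valid decomposition of width 4. For the lower bound, the 5 vertices {1, 2, 3, 4, 5} are pairwise adjacent, and any tree decomposition puts a clique entirely inside one bag — forcing width ≥ 4. Therefore the treewidth is 4.

4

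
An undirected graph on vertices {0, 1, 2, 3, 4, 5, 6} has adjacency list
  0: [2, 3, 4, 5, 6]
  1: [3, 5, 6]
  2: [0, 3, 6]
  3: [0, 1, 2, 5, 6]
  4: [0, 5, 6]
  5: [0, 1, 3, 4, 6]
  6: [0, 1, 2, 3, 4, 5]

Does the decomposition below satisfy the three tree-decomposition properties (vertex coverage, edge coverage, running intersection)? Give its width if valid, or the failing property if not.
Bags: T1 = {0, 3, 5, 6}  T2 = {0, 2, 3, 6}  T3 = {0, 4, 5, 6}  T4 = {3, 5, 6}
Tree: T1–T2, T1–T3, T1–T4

No — vertex 1 appears in no bag.

A tree decomposition must satisfy three properties: every vertex lies in some bag; for every edge, both endpoints lie together in some bag; and for every vertex, the bags containing it form a connected subtree. Here vertex 1 appears in no bag, so the decomposition is invalid.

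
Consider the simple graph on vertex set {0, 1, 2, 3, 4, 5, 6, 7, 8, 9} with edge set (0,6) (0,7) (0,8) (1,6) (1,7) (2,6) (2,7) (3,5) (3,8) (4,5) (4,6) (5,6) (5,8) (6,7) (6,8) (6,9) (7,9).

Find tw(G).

2

A width-2 tree decomposition is:
Bags: B1 = {0, 6, 7}  B2 = {0, 6, 8}  B3 = {2, 6, 7}  B4 = {5, 6, 8}  B5 = {6, 7, 9}  B6 = {3, 5, 8}  B7 = {1, 6, 7}  B8 = {4, 5, 6}
Tree: B1–B2, B1–B3, B2–B4, B1–B5, B4–B6, B3–B7, B4–B8
Every bag has size at most 3, so the width is 3 − 1 = 2 and tw(G) ≤ 2. Conversely, {3, 5, 8} is a clique of size 3, and the vertices of any clique must share a bag in every tree decomposition; so some bag has ≥ 3 vertices and tw(G) ≥ 2. The upper and lower bounds meet at 2, so that is the treewidth.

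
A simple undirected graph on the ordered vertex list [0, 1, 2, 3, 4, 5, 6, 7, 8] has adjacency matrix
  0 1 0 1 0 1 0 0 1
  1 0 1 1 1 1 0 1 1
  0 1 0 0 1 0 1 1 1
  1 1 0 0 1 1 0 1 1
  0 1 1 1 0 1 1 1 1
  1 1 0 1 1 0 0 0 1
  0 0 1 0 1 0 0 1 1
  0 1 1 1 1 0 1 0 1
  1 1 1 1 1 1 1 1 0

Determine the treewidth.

A width-4 tree decomposition is:
Bags: B1 = {1, 2, 4, 7, 8}  B2 = {1, 3, 4, 7, 8}  B3 = {2, 4, 6, 7, 8}  B4 = {1, 3, 4, 5, 8}  B5 = {0, 1, 3, 5, 8}
Tree: B1–B2, B1–B3, B2–B4, B4–B5
Each bag holds 5 vertices, so the decomposition has width 4, which upper-bounds the treewidth. On the other hand G contains the 5-clique {1, 2, 4, 7, 8}. A clique must lie in a single bag of any decomposition, so no decomposition can have width below 4. Combining the bounds, tw(G) = 4.

4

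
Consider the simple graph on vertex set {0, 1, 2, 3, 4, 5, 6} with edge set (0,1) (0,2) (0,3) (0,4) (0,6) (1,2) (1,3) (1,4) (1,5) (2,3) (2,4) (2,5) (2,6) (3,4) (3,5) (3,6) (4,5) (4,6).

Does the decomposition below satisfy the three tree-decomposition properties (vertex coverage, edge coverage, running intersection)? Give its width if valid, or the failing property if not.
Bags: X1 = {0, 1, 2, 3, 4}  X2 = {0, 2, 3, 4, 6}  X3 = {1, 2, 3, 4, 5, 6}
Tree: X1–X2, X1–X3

No — bags containing vertex 6 are not connected in the tree.

A tree decomposition must satisfy three properties: every vertex lies in some bag; for every edge, both endpoints lie together in some bag; and for every vertex, the bags containing it form a connected subtree. Here bags containing vertex 6 are not connected in the tree, so the decomposition is invalid.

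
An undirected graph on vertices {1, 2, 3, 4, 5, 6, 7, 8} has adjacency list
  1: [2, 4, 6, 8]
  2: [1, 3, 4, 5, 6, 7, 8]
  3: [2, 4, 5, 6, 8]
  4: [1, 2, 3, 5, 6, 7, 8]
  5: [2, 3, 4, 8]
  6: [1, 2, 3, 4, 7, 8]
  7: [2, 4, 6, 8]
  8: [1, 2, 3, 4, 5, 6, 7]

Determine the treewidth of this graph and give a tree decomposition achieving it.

Every bag has size at most 5, so the width is 5 − 1 = 4 and tw(G) ≤ 4. For the lower bound, the 5 vertices {2, 3, 4, 5, 8} are pairwise adjacent, and any tree decomposition puts a clique entirely inside one bag — forcing width ≥ 4. Hence tw(G) = 4 exactly.

Treewidth 4.
Bags: B1 = {1, 2, 4, 6, 8}  B2 = {2, 3, 4, 6, 8}  B3 = {2, 3, 4, 5, 8}  B4 = {2, 4, 6, 7, 8}
Tree: B1–B2, B2–B3, B1–B4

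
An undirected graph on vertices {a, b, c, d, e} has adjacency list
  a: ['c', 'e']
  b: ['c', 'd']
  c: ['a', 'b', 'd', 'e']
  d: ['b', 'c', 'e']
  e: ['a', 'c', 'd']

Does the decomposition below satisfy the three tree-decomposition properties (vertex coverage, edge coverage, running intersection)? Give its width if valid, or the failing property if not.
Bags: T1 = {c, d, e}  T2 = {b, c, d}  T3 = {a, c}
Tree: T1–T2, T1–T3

No — edge (e,a) lies in no bag.

A tree decomposition must satisfy three properties: every vertex lies in some bag; for every edge, both endpoints lie together in some bag; and for every vertex, the bags containing it form a connected subtree. Here edge (e,a) lies in no bag, so the decomposition is invalid.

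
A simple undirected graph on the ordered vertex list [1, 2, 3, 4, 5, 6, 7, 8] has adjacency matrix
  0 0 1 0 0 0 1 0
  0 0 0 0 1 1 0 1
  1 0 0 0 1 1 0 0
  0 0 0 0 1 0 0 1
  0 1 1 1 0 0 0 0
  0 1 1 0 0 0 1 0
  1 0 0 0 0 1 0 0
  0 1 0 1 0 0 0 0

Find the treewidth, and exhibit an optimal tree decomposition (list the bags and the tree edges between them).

Every bag has size at most 3, so the width is 3 − 1 = 2 and tw(G) ≤ 2. Since 1–7–6–3–1 is a cycle in G, G is not acyclic. Forests are exactly the graphs of treewidth ≤ 1, so tw(G) ≥ 2. The upper and lower bounds meet at 2, so that is the treewidth.

Treewidth 2.
One optimal decomposition is:
Bags: B1 = {1, 3, 7}  B2 = {3, 6, 7}  B3 = {3, 5, 6}  B4 = {2, 5, 6}  B5 = {2, 4, 5}  B6 = {2, 4, 8}
Tree: B1–B2, B2–B3, B3–B4, B4–B5, B5–B6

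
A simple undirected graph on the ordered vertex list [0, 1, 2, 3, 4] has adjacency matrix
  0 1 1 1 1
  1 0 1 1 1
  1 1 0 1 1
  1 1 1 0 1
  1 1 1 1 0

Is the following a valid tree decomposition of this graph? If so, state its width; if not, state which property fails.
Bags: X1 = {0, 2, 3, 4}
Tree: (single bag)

A tree decomposition must satisfy three properties: every vertex lies in some bag; for every edge, both endpoints lie together in some bag; and for every vertex, the bags containing it form a connected subtree. Here vertex 1 appears in no bag, so the decomposition is invalid.

No — vertex 1 appears in no bag.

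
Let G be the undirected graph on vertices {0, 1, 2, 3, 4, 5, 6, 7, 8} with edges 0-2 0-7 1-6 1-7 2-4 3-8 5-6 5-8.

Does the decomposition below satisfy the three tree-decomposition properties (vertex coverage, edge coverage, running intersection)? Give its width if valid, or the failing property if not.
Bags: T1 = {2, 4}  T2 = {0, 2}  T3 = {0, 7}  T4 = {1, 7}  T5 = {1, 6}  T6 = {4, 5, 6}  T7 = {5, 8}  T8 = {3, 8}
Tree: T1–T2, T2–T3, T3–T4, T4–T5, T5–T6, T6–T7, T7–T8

No — bags containing vertex 4 are not connected in the tree.

A tree decomposition must satisfy three properties: every vertex lies in some bag; for every edge, both endpoints lie together in some bag; and for every vertex, the bags containing it form a connected subtree. Here bags containing vertex 4 are not connected in the tree, so the decomposition is invalid.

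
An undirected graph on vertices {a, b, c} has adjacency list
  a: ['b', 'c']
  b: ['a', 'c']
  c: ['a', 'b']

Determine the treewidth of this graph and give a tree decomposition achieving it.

Treewidth 2.
Bags: B1 = {a, b, c}
Tree: (single bag)

A single bag containing all 3 vertices is trivially a valid decomposition of width 2. On the other hand G contains the 3-clique {a, b, c}. A clique must lie in a single bag of any decomposition, so no decomposition can have width below 2. Therefore the treewidth is 2.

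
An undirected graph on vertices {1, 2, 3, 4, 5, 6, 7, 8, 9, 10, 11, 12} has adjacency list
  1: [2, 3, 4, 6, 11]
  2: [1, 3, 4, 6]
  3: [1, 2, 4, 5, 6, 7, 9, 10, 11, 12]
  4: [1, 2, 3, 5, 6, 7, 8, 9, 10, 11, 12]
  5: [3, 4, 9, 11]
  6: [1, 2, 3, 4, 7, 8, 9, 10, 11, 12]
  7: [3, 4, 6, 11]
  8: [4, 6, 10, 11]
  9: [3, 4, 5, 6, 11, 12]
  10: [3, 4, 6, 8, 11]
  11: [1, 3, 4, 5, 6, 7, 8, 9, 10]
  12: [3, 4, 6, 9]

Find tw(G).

A width-4 tree decomposition is:
Bags: B1 = {3, 4, 6, 9, 11}  B2 = {3, 4, 5, 9, 11}  B3 = {1, 3, 4, 6, 11}  B4 = {3, 4, 6, 10, 11}  B5 = {4, 6, 8, 10, 11}  B6 = {1, 2, 3, 4, 6}  B7 = {3, 4, 6, 7, 11}  B8 = {3, 4, 6, 9, 12}
Tree: B1–B2, B1–B3, B3–B4, B4–B5, B3–B6, B4–B7, B1–B8
Every bag has size at most 5, so the width is 5 − 1 = 4 and tw(G) ≤ 4. Conversely, {4, 6, 8, 10, 11} is a clique of size 5, and the vertices of any clique must share a bag in every tree decomposition; so some bag has ≥ 5 vertices and tw(G) ≥ 4. Combining the bounds, tw(G) = 4.

4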